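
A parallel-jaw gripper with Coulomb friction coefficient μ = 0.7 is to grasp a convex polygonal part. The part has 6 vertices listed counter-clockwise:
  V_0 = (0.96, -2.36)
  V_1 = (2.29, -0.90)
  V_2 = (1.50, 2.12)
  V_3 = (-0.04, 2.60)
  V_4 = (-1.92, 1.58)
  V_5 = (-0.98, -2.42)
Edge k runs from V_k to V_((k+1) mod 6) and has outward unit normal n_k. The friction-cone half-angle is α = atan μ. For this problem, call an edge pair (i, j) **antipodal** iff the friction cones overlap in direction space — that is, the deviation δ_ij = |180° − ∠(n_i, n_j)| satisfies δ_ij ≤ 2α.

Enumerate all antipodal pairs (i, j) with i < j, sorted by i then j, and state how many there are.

α = atan 0.7 = 34.99°;  2α = 69.98°
n_0 = (+0.7393, -0.6734)
n_1 = (+0.9674, +0.2531)
n_2 = (+0.2976, +0.9547)
n_3 = (-0.4769, +0.8790)
n_4 = (-0.9735, -0.2288)
n_5 = (+0.0309, -0.9995)
  (0,1): δ = 123.01°  ·
  (0,2): δ = 64.98°  ✓
  (0,3): δ = 19.19°  ✓
  (0,4): δ = 55.56°  ✓
  (0,5): δ = 134.10°  ·
  (1,2): δ = 121.97°  ·
  (1,3): δ = 76.18°  ·
  (1,4): δ = 1.43°  ✓
  (1,5): δ = 77.11°  ·
  (2,3): δ = 134.21°  ·
  (2,4): δ = 59.46°  ✓
  (2,5): δ = 19.08°  ✓
  (3,4): δ = 105.26°  ·
  (3,5): δ = 26.71°  ✓
  (4,5): δ = 101.45°  ·
antipodal pairs: 7

count = 7; pairs: (0,2), (0,3), (0,4), (1,4), (2,4), (2,5), (3,5)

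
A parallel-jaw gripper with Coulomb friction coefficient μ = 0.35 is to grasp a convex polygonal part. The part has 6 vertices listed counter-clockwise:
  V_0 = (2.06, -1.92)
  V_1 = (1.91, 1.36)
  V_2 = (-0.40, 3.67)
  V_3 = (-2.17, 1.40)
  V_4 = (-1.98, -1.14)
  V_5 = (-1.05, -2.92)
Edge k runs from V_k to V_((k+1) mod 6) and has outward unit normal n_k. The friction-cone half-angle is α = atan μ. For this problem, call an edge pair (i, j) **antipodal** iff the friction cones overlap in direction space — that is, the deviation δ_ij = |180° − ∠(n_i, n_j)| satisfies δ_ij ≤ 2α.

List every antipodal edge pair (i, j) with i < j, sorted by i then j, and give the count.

α = atan 0.35 = 19.29°;  2α = 38.58°
n_0 = (+0.9990, +0.0457)
n_1 = (+0.7071, +0.7071)
n_2 = (-0.7886, +0.6149)
n_3 = (-0.9972, -0.0746)
n_4 = (-0.8863, -0.4631)
n_5 = (+0.3061, -0.9520)
  (0,1): δ = 137.62°  ·
  (0,2): δ = 40.56°  ·
  (0,3): δ = 1.66°  ✓
  (0,4): δ = 24.97°  ✓
  (0,5): δ = 105.21°  ·
  (1,2): δ = 82.94°  ·
  (1,3): δ = 40.72°  ·
  (1,4): δ = 17.41°  ✓
  (1,5): δ = 62.82°  ·
  (2,3): δ = 137.78°  ·
  (2,4): δ = 114.47°  ·
  (2,5): δ = 34.23°  ✓
  (3,4): δ = 156.69°  ·
  (3,5): δ = 76.45°  ·
  (4,5): δ = 99.76°  ·
antipodal pairs: 4

count = 4; pairs: (0,3), (0,4), (1,4), (2,5)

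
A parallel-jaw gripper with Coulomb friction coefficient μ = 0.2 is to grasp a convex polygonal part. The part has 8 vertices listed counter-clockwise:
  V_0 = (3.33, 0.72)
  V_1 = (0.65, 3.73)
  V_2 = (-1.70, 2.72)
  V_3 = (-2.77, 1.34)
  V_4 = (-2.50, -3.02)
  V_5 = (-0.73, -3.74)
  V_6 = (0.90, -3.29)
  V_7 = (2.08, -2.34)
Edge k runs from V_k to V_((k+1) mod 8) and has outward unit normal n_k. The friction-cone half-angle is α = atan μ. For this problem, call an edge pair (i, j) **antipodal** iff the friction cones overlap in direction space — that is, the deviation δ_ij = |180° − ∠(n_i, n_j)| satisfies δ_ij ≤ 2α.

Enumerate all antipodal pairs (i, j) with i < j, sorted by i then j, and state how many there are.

α = atan 0.2 = 11.31°;  2α = 22.62°
n_0 = (+0.7469, +0.6650)
n_1 = (-0.3949, +0.9187)
n_2 = (-0.7903, +0.6128)
n_3 = (-0.9981, -0.0618)
n_4 = (-0.3768, -0.9263)
n_5 = (+0.2661, -0.9639)
n_6 = (+0.6271, -0.7789)
n_7 = (+0.9257, -0.3782)
  (0,1): δ = 108.42°  ·
  (0,2): δ = 79.47°  ·
  (0,3): δ = 38.14°  ·
  (0,4): δ = 26.18°  ·
  (0,5): δ = 63.75°  ·
  (0,6): δ = 87.16°  ·
  (0,7): δ = 116.10°  ·
  (1,2): δ = 151.05°  ·
  (1,3): δ = 109.71°  ·
  (1,4): δ = 45.39°  ·
  (1,5): δ = 7.82°  ✓
  (1,6): δ = 15.58°  ✓
  (1,7): δ = 44.52°  ·
  (2,3): δ = 138.67°  ·
  (2,4): δ = 74.35°  ·
  (2,5): δ = 36.78°  ·
  (2,6): δ = 13.37°  ✓
  (2,7): δ = 15.57°  ✓
  (3,4): δ = 115.68°  ·
  (3,5): δ = 78.11°  ·
  (3,6): δ = 54.71°  ·
  (3,7): δ = 25.76°  ·
  (4,5): δ = 142.43°  ·
  (4,6): δ = 119.03°  ·
  (4,7): δ = 90.08°  ·
  (5,6): δ = 156.60°  ·
  (5,7): δ = 127.65°  ·
  (6,7): δ = 151.06°  ·
antipodal pairs: 4

count = 4; pairs: (1,5), (1,6), (2,6), (2,7)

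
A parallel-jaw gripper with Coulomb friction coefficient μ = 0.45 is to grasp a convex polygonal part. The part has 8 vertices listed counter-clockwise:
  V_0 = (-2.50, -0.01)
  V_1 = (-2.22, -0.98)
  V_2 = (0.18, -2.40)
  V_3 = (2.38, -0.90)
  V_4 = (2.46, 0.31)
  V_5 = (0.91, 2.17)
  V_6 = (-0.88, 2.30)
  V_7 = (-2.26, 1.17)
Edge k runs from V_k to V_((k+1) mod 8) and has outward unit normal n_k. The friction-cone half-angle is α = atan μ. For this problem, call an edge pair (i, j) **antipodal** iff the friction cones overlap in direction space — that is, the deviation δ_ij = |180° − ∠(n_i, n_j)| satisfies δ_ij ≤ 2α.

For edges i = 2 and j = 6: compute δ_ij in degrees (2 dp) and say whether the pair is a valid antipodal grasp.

δ = 5.03°, valid

α = atan 0.45 = 24.23°;  2α = 48.46°
edge 2: e_2 = (+2.20, +1.50);  n_2 = (+0.5633, -0.8262)
edge 6: e_6 = (-1.38, -1.13);  n_6 = (-0.6335, +0.7737)
∠(n_2, n_6) = 174.97°
δ = |180° − 174.97°| = 5.03°
5.03° ≤ 2α = 48.46°  →  valid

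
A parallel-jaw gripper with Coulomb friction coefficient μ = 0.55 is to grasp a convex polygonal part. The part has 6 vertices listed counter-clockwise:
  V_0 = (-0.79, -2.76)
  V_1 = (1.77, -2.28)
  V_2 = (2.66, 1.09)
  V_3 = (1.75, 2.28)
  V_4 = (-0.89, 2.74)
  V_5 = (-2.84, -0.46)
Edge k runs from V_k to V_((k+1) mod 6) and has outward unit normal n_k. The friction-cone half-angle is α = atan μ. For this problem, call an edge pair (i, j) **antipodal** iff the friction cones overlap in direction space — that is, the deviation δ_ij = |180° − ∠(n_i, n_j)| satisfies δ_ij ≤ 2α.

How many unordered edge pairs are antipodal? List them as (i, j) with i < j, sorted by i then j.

count = 6; pairs: (0,3), (0,4), (1,4), (1,5), (2,5), (3,5)

α = atan 0.55 = 28.81°;  2α = 57.62°
n_0 = (+0.1843, -0.9829)
n_1 = (+0.9669, -0.2553)
n_2 = (+0.7944, +0.6075)
n_3 = (+0.1717, +0.9852)
n_4 = (-0.8539, +0.5204)
n_5 = (-0.7465, -0.6654)
  (0,1): δ = 115.41°  ·
  (0,2): δ = 63.21°  ·
  (0,3): δ = 20.50°  ✓
  (0,4): δ = 48.02°  ✓
  (0,5): δ = 121.09°  ·
  (1,2): δ = 127.80°  ·
  (1,3): δ = 85.09°  ·
  (1,4): δ = 16.56°  ✓
  (1,5): δ = 56.50°  ✓
  (2,3): δ = 137.29°  ·
  (2,4): δ = 68.76°  ·
  (2,5): δ = 4.31°  ✓
  (3,4): δ = 111.47°  ·
  (3,5): δ = 38.41°  ✓
  (4,5): δ = 106.93°  ·
antipodal pairs: 6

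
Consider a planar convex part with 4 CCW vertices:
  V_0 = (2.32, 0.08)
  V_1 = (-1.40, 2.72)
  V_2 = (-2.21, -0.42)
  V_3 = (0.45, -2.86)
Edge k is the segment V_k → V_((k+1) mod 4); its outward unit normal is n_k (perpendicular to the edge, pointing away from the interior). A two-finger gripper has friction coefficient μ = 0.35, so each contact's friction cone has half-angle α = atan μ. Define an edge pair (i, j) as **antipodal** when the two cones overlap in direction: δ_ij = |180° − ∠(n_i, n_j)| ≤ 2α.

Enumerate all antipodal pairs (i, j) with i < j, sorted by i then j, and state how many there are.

α = atan 0.35 = 19.29°;  2α = 38.58°
n_0 = (+0.5787, +0.8155)
n_1 = (-0.9683, +0.2498)
n_2 = (-0.6760, -0.7369)
n_3 = (+0.8438, -0.5367)
  (0,1): δ = 69.10°  ·
  (0,2): δ = 7.17°  ✓
  (0,3): δ = 92.90°  ·
  (1,2): δ = 118.07°  ·
  (1,3): δ = 17.99°  ✓
  (2,3): δ = 79.93°  ·
antipodal pairs: 2

count = 2; pairs: (0,2), (1,3)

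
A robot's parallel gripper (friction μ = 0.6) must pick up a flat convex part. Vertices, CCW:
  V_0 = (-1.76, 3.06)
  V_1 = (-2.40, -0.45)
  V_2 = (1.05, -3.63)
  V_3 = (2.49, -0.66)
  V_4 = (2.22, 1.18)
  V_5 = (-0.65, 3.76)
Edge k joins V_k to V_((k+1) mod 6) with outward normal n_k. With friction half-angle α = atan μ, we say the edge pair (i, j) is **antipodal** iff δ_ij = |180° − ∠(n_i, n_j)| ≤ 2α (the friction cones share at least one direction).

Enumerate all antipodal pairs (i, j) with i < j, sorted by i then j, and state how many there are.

count = 6; pairs: (0,2), (0,3), (0,4), (1,3), (1,4), (2,5)

α = atan 0.6 = 30.96°;  2α = 61.93°
n_0 = (-0.9838, +0.1794)
n_1 = (-0.6777, -0.7353)
n_2 = (+0.8998, -0.4363)
n_3 = (+0.9894, +0.1452)
n_4 = (+0.6685, +0.7437)
n_5 = (-0.5334, +0.8459)
  (0,1): δ = 122.33°  ·
  (0,2): δ = 15.53°  ✓
  (0,3): δ = 18.68°  ✓
  (0,4): δ = 58.38°  ✓
  (0,5): δ = 132.57°  ·
  (1,2): δ = 73.20°  ·
  (1,3): δ = 38.98°  ✓
  (1,4): δ = 0.71°  ✓
  (1,5): δ = 74.90°  ·
  (2,3): δ = 145.79°  ·
  (2,4): δ = 106.09°  ·
  (2,5): δ = 31.90°  ✓
  (3,4): δ = 140.30°  ·
  (3,5): δ = 66.11°  ·
  (4,5): δ = 105.81°  ·
antipodal pairs: 6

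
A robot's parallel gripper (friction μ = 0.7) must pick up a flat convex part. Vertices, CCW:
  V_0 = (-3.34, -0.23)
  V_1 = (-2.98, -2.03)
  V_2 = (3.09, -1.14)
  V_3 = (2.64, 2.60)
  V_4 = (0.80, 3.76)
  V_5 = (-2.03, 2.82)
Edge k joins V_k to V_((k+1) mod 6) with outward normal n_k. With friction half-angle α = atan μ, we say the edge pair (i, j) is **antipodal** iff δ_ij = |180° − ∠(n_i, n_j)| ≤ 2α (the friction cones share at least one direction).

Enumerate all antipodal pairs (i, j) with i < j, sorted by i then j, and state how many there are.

α = atan 0.7 = 34.99°;  2α = 69.98°
n_0 = (-0.9806, -0.1961)
n_1 = (+0.1451, -0.9894)
n_2 = (+0.9928, +0.1195)
n_3 = (+0.5333, +0.8459)
n_4 = (-0.3152, +0.9490)
n_5 = (-0.9188, +0.3946)
  (0,1): δ = 92.97°  ·
  (0,2): δ = 4.45°  ✓
  (0,3): δ = 46.46°  ✓
  (0,4): δ = 97.06°  ·
  (0,5): δ = 145.45°  ·
  (1,2): δ = 91.48°  ·
  (1,3): δ = 40.57°  ✓
  (1,4): δ = 10.03°  ✓
  (1,5): δ = 58.41°  ✓
  (2,3): δ = 129.09°  ·
  (2,4): δ = 78.49°  ·
  (2,5): δ = 30.10°  ✓
  (3,4): δ = 129.40°  ·
  (3,5): δ = 81.02°  ·
  (4,5): δ = 131.62°  ·
antipodal pairs: 6

count = 6; pairs: (0,2), (0,3), (1,3), (1,4), (1,5), (2,5)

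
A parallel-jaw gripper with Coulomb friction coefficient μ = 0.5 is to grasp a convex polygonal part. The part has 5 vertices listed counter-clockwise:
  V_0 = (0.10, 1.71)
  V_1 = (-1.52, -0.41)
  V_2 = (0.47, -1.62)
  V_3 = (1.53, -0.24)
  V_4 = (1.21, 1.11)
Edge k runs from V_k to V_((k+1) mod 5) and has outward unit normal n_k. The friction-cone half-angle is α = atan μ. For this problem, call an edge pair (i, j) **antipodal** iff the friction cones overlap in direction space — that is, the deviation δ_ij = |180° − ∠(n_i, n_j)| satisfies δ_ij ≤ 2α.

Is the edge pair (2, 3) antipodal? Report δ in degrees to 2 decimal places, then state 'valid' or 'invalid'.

δ = 129.14°, invalid

α = atan 0.5 = 26.57°;  2α = 53.13°
edge 2: e_2 = (+1.06, +1.38);  n_2 = (+0.7931, -0.6092)
edge 3: e_3 = (-0.32, +1.35);  n_3 = (+0.9730, +0.2306)
∠(n_2, n_3) = 50.86°
δ = |180° − 50.86°| = 129.14°
129.14° > 2α = 53.13°  →  invalid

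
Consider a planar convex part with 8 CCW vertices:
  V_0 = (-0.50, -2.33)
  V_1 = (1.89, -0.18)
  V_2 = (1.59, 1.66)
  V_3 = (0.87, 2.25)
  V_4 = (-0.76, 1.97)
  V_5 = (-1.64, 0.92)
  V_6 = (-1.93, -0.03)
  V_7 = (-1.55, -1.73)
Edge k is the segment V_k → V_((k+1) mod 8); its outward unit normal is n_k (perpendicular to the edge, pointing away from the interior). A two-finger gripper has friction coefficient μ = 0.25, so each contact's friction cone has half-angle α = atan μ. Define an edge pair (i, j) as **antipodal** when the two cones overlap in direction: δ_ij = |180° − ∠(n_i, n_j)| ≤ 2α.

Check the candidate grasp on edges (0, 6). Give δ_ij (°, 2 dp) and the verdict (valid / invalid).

α = atan 0.25 = 14.04°;  2α = 28.07°
edge 0: e_0 = (+2.39, +2.15);  n_0 = (+0.6688, -0.7434)
edge 6: e_6 = (+0.38, -1.70);  n_6 = (-0.9759, -0.2181)
∠(n_0, n_6) = 119.37°
δ = |180° − 119.37°| = 60.63°
60.63° > 2α = 28.07°  →  invalid

δ = 60.63°, invalid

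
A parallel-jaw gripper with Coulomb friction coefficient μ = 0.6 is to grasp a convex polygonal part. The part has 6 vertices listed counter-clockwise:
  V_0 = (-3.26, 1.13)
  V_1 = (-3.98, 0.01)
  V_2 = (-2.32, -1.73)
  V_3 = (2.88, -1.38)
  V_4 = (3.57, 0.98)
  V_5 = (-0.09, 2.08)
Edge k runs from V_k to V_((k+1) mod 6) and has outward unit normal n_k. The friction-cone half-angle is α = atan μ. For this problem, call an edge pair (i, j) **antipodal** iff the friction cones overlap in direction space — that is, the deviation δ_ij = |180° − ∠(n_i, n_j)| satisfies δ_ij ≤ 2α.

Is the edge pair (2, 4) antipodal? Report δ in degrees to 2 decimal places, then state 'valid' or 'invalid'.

δ = 20.58°, valid

α = atan 0.6 = 30.96°;  2α = 61.93°
edge 2: e_2 = (+5.20, +0.35);  n_2 = (+0.0672, -0.9977)
edge 4: e_4 = (-3.66, +1.10);  n_4 = (+0.2878, +0.9577)
∠(n_2, n_4) = 159.42°
δ = |180° − 159.42°| = 20.58°
20.58° ≤ 2α = 61.93°  →  valid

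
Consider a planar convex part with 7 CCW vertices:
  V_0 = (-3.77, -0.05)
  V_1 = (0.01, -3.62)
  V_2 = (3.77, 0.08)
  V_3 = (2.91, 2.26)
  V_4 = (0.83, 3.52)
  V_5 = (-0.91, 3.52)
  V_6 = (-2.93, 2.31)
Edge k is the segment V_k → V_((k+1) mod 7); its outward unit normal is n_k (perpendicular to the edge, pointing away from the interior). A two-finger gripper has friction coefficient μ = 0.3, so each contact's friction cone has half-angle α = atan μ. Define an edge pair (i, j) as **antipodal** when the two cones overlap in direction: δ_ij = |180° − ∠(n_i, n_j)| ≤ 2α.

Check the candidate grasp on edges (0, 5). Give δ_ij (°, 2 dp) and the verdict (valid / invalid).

α = atan 0.3 = 16.70°;  2α = 33.40°
edge 0: e_0 = (+3.78, -3.57);  n_0 = (-0.6866, -0.7270)
edge 5: e_5 = (-2.02, -1.21);  n_5 = (-0.5139, +0.8579)
∠(n_0, n_5) = 105.71°
δ = |180° − 105.71°| = 74.29°
74.29° > 2α = 33.40°  →  invalid

δ = 74.29°, invalid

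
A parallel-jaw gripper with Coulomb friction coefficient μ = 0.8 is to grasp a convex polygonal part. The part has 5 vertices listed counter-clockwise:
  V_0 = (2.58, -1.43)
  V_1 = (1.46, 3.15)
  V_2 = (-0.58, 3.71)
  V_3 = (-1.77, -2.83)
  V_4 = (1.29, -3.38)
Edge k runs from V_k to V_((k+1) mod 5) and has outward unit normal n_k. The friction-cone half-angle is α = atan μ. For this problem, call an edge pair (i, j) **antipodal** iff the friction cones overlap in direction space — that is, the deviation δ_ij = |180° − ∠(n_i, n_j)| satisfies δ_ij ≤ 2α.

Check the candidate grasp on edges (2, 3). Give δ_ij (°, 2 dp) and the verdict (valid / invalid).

δ = 89.88°, invalid

α = atan 0.8 = 38.66°;  2α = 77.32°
edge 2: e_2 = (-1.19, -6.54);  n_2 = (-0.9838, +0.1790)
edge 3: e_3 = (+3.06, -0.55);  n_3 = (-0.1769, -0.9842)
∠(n_2, n_3) = 90.12°
δ = |180° − 90.12°| = 89.88°
89.88° > 2α = 77.32°  →  invalid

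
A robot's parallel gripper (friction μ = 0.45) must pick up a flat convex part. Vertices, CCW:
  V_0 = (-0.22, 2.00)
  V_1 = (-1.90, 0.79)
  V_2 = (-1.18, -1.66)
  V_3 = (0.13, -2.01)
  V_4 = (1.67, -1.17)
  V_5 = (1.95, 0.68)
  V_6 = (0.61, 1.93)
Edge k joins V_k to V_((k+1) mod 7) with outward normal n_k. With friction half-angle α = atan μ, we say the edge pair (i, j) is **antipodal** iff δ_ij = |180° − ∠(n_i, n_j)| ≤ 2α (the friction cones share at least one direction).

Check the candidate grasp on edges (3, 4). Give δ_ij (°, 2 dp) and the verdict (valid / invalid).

δ = 127.22°, invalid

α = atan 0.45 = 24.23°;  2α = 48.46°
edge 3: e_3 = (+1.54, +0.84);  n_3 = (+0.4789, -0.8779)
edge 4: e_4 = (+0.28, +1.85);  n_4 = (+0.9887, -0.1496)
∠(n_3, n_4) = 52.78°
δ = |180° − 52.78°| = 127.22°
127.22° > 2α = 48.46°  →  invalid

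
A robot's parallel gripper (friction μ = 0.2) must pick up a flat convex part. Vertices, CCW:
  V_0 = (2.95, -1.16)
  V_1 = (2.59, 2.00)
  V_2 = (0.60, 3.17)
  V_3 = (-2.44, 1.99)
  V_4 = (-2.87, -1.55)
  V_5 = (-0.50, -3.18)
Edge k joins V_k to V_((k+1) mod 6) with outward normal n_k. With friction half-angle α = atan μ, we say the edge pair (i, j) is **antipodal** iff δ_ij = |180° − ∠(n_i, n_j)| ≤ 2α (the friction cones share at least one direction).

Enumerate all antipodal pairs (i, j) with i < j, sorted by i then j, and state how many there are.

α = atan 0.2 = 11.31°;  2α = 22.62°
n_0 = (+0.9936, +0.1132)
n_1 = (+0.5068, +0.8620)
n_2 = (-0.3619, +0.9322)
n_3 = (-0.9927, +0.1206)
n_4 = (-0.5667, -0.8239)
n_5 = (+0.5053, -0.8630)
  (0,1): δ = 126.95°  ·
  (0,2): δ = 75.29°  ·
  (0,3): δ = 13.43°  ✓
  (0,4): δ = 48.98°  ·
  (0,5): δ = 113.85°  ·
  (1,2): δ = 128.33°  ·
  (1,3): δ = 66.47°  ·
  (1,4): δ = 4.07°  ✓
  (1,5): δ = 60.80°  ·
  (2,3): δ = 118.14°  ·
  (2,4): δ = 55.73°  ·
  (2,5): δ = 9.14°  ✓
  (3,4): δ = 117.59°  ·
  (3,5): δ = 52.72°  ·
  (4,5): δ = 115.13°  ·
antipodal pairs: 3

count = 3; pairs: (0,3), (1,4), (2,5)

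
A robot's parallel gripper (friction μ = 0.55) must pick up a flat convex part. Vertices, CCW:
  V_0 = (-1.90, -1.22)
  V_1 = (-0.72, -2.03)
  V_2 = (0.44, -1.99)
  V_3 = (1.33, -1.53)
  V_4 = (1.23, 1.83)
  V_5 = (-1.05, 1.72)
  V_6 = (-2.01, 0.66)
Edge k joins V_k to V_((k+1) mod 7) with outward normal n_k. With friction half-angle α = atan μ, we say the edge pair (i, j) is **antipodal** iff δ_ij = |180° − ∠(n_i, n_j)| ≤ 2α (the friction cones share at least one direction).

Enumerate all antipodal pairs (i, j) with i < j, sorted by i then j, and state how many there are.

α = atan 0.55 = 28.81°;  2α = 57.62°
n_0 = (-0.5659, -0.8244)
n_1 = (+0.0345, -0.9994)
n_2 = (+0.4592, -0.8884)
n_3 = (+0.9996, +0.0297)
n_4 = (-0.0482, +0.9988)
n_5 = (-0.7412, +0.6713)
n_6 = (-0.9983, -0.0584)
  (0,1): δ = 143.56°  ·
  (0,2): δ = 118.20°  ·
  (0,3): δ = 53.83°  ✓
  (0,4): δ = 37.23°  ✓
  (0,5): δ = 82.30°  ·
  (0,6): δ = 127.82°  ·
  (1,2): δ = 154.64°  ·
  (1,3): δ = 90.27°  ·
  (1,4): δ = 0.79°  ✓
  (1,5): δ = 45.86°  ✓
  (1,6): δ = 91.37°  ·
  (2,3): δ = 115.63°  ·
  (2,4): δ = 24.57°  ✓
  (2,5): δ = 20.50°  ✓
  (2,6): δ = 66.02°  ·
  (3,4): δ = 88.94°  ·
  (3,5): δ = 43.87°  ✓
  (3,6): δ = 1.64°  ✓
  (4,5): δ = 134.93°  ·
  (4,6): δ = 89.41°  ·
  (5,6): δ = 134.49°  ·
antipodal pairs: 8

count = 8; pairs: (0,3), (0,4), (1,4), (1,5), (2,4), (2,5), (3,5), (3,6)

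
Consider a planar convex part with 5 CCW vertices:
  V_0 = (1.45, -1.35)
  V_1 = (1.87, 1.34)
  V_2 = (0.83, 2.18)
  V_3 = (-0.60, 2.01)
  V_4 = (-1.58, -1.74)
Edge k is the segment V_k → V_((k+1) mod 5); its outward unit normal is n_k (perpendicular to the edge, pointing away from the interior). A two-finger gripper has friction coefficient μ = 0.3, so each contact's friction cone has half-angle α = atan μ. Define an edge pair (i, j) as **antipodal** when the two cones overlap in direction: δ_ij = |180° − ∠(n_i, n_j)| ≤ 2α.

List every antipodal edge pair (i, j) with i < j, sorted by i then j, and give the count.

α = atan 0.3 = 16.70°;  2α = 33.40°
n_0 = (+0.9880, -0.1543)
n_1 = (+0.6283, +0.7779)
n_2 = (-0.1180, +0.9930)
n_3 = (-0.9675, +0.2528)
n_4 = (+0.1277, -0.9918)
  (0,1): δ = 120.05°  ·
  (0,2): δ = 74.35°  ·
  (0,3): δ = 5.77°  ✓
  (0,4): δ = 106.21°  ·
  (1,2): δ = 134.29°  ·
  (1,3): δ = 65.72°  ·
  (1,4): δ = 46.26°  ·
  (2,3): δ = 111.43°  ·
  (2,4): δ = 0.55°  ✓
  (3,4): δ = 68.02°  ·
antipodal pairs: 2

count = 2; pairs: (0,3), (2,4)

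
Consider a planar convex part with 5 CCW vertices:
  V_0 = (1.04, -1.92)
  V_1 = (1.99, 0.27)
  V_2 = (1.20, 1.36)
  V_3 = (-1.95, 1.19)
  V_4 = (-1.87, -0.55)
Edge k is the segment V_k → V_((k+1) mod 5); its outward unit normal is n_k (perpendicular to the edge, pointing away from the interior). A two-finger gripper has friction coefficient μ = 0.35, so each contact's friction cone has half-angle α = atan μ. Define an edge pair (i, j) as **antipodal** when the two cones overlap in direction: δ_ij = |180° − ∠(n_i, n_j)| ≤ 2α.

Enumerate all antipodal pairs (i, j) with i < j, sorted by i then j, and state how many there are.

α = atan 0.35 = 19.29°;  2α = 38.58°
n_0 = (+0.9174, -0.3980)
n_1 = (+0.8097, +0.5868)
n_2 = (-0.0539, +0.9985)
n_3 = (-0.9989, -0.0459)
n_4 = (-0.4259, -0.9047)
  (0,1): δ = 120.62°  ·
  (0,2): δ = 63.46°  ·
  (0,3): δ = 26.08°  ✓
  (0,4): δ = 88.24°  ·
  (1,2): δ = 122.84°  ·
  (1,3): δ = 33.30°  ✓
  (1,4): δ = 28.86°  ✓
  (2,3): δ = 90.46°  ·
  (2,4): δ = 28.30°  ✓
  (3,4): δ = 117.84°  ·
antipodal pairs: 4

count = 4; pairs: (0,3), (1,3), (1,4), (2,4)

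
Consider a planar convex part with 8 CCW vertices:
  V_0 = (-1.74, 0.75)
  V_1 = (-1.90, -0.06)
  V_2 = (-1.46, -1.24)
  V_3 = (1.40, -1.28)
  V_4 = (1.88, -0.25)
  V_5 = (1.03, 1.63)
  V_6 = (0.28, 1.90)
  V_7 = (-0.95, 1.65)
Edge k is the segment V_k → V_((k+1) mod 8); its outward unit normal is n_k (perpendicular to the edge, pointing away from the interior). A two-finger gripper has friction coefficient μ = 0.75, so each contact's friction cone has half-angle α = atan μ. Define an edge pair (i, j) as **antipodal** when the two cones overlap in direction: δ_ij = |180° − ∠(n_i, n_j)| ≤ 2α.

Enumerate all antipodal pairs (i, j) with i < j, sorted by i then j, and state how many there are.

count = 12; pairs: (0,3), (0,4), (1,3), (1,4), (1,5), (2,4), (2,5), (2,6), (2,7), (3,6), (3,7), (4,7)

α = atan 0.75 = 36.87°;  2α = 73.74°
n_0 = (-0.9810, +0.1938)
n_1 = (-0.9370, -0.3494)
n_2 = (-0.0140, -0.9999)
n_3 = (+0.9064, -0.4224)
n_4 = (+0.9112, +0.4120)
n_5 = (+0.3387, +0.9409)
n_6 = (-0.1992, +0.9800)
n_7 = (-0.7515, +0.6597)
  (0,1): δ = 148.38°  ·
  (0,2): δ = 79.63°  ·
  (0,3): δ = 13.81°  ✓
  (0,4): δ = 35.50°  ✓
  (0,5): δ = 81.37°  ·
  (0,6): δ = 112.66°  ·
  (0,7): δ = 149.90°  ·
  (1,2): δ = 111.25°  ·
  (1,3): δ = 45.44°  ✓
  (1,4): δ = 3.88°  ✓
  (1,5): δ = 49.75°  ✓
  (1,6): δ = 81.04°  ·
  (1,7): δ = 118.27°  ·
  (2,3): δ = 114.19°  ·
  (2,4): δ = 64.87°  ✓
  (2,5): δ = 19.00°  ✓
  (2,6): δ = 12.29°  ✓
  (2,7): δ = 49.53°  ✓
  (3,4): δ = 130.68°  ·
  (3,5): δ = 84.81°  ·
  (3,6): δ = 53.52°  ✓
  (3,7): δ = 16.29°  ✓
  (4,5): δ = 134.13°  ·
  (4,6): δ = 102.84°  ·
  (4,7): δ = 65.60°  ✓
  (5,6): δ = 148.71°  ·
  (5,7): δ = 111.48°  ·
  (6,7): δ = 142.76°  ·
antipodal pairs: 12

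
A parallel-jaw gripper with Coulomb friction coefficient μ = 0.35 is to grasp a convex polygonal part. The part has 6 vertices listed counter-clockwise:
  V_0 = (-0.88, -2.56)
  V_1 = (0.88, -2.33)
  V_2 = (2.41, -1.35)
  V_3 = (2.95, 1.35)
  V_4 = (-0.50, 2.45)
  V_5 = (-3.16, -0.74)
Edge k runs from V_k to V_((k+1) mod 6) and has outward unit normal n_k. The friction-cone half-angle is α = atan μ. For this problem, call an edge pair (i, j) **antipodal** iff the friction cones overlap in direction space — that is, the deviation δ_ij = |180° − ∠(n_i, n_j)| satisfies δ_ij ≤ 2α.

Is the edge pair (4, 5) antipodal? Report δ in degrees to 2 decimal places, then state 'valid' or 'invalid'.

δ = 88.78°, invalid

α = atan 0.35 = 19.29°;  2α = 38.58°
edge 4: e_4 = (-2.66, -3.19);  n_4 = (-0.7680, +0.6404)
edge 5: e_5 = (+2.28, -1.82);  n_5 = (-0.6239, -0.7815)
∠(n_4, n_5) = 91.22°
δ = |180° − 91.22°| = 88.78°
88.78° > 2α = 38.58°  →  invalid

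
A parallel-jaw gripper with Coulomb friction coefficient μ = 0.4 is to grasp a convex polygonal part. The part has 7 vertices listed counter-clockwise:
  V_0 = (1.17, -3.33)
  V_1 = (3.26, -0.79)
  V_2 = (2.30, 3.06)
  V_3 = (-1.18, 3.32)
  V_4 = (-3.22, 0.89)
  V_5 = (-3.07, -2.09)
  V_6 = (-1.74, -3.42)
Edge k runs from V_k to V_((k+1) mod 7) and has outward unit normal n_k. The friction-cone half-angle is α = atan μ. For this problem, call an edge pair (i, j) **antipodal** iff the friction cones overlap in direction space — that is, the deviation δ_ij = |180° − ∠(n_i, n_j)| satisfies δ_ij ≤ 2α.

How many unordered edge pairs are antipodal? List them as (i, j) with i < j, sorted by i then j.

count = 6; pairs: (0,3), (0,4), (1,4), (1,5), (2,5), (2,6)

α = atan 0.4 = 21.80°;  2α = 43.60°
n_0 = (+0.7722, -0.6354)
n_1 = (+0.9703, +0.2419)
n_2 = (+0.0745, +0.9972)
n_3 = (-0.7659, +0.6430)
n_4 = (-0.9987, -0.0503)
n_5 = (-0.7071, -0.7071)
n_6 = (+0.0309, -0.9995)
  (0,1): δ = 126.55°  ·
  (0,2): δ = 54.82°  ·
  (0,3): δ = 0.56°  ✓
  (0,4): δ = 42.33°  ✓
  (0,5): δ = 84.45°  ·
  (0,6): δ = 131.22°  ·
  (1,2): δ = 108.27°  ·
  (1,3): δ = 54.01°  ·
  (1,4): δ = 11.12°  ✓
  (1,5): δ = 31.00°  ✓
  (1,6): δ = 77.77°  ·
  (2,3): δ = 125.74°  ·
  (2,4): δ = 82.85°  ·
  (2,5): δ = 40.73°  ✓
  (2,6): δ = 6.04°  ✓
  (3,4): δ = 137.10°  ·
  (3,5): δ = 94.99°  ·
  (3,6): δ = 48.21°  ·
  (4,5): δ = 137.88°  ·
  (4,6): δ = 91.11°  ·
  (5,6): δ = 133.23°  ·
antipodal pairs: 6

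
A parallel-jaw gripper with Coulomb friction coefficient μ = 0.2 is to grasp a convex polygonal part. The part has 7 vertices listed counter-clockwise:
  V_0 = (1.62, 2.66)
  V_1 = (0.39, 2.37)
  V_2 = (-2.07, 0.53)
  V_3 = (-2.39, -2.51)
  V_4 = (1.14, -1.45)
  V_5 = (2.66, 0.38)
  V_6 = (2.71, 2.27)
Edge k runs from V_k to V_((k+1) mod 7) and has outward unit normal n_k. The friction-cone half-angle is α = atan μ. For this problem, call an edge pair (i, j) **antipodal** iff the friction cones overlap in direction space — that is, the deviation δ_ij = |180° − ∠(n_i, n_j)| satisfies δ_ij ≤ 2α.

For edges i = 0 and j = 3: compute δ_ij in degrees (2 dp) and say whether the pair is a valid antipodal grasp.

α = atan 0.2 = 11.31°;  2α = 22.62°
edge 0: e_0 = (-1.23, -0.29);  n_0 = (-0.2295, +0.9733)
edge 3: e_3 = (+3.53, +1.06);  n_3 = (+0.2876, -0.9578)
∠(n_0, n_3) = 176.55°
δ = |180° − 176.55°| = 3.45°
3.45° ≤ 2α = 22.62°  →  valid

δ = 3.45°, valid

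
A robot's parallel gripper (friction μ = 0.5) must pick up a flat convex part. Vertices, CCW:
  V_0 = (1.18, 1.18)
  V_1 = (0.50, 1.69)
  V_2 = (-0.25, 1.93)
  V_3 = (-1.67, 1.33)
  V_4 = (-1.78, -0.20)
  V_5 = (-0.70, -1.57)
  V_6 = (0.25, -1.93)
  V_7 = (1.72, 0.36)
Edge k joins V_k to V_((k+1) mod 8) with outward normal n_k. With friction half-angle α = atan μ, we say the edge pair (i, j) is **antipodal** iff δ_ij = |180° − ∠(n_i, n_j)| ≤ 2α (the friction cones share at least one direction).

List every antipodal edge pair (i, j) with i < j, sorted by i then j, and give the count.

count = 10; pairs: (0,4), (0,5), (1,4), (1,5), (2,5), (2,6), (3,6), (3,7), (4,7), (5,7)

α = atan 0.5 = 26.57°;  2α = 53.13°
n_0 = (+0.6000, +0.8000)
n_1 = (+0.3048, +0.9524)
n_2 = (-0.3892, +0.9211)
n_3 = (-0.9974, +0.0717)
n_4 = (-0.7853, -0.6191)
n_5 = (-0.3544, -0.9351)
n_6 = (+0.8415, -0.5402)
n_7 = (+0.8352, +0.5500)
  (0,1): δ = 160.87°  ·
  (0,2): δ = 120.22°  ·
  (0,3): δ = 57.24°  ·
  (0,4): δ = 14.88°  ✓
  (0,5): δ = 16.12°  ✓
  (0,6): δ = 94.17°  ·
  (0,7): δ = 160.24°  ·
  (1,2): δ = 139.35°  ·
  (1,3): δ = 76.37°  ·
  (1,4): δ = 34.01°  ✓
  (1,5): δ = 3.01°  ✓
  (1,6): δ = 75.05°  ·
  (1,7): δ = 141.11°  ·
  (2,3): δ = 117.02°  ·
  (2,4): δ = 74.66°  ·
  (2,5): δ = 43.66°  ✓
  (2,6): δ = 34.40°  ✓
  (2,7): δ = 100.46°  ·
  (3,4): δ = 137.64°  ·
  (3,5): δ = 106.64°  ·
  (3,6): δ = 28.59°  ✓
  (3,7): δ = 37.48°  ✓
  (4,5): δ = 149.00°  ·
  (4,6): δ = 70.95°  ·
  (4,7): δ = 4.88°  ✓
  (5,6): δ = 101.94°  ·
  (5,7): δ = 35.88°  ✓
  (6,7): δ = 113.94°  ·
antipodal pairs: 10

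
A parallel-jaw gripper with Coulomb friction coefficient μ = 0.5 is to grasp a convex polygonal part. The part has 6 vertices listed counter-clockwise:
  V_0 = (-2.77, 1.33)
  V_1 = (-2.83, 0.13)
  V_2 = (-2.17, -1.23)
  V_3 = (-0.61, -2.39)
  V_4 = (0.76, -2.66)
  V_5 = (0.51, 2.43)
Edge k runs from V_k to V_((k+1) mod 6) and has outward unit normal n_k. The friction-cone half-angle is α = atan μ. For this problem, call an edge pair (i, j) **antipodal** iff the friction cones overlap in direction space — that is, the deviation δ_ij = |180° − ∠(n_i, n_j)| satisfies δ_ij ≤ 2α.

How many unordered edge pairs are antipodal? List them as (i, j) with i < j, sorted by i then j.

α = atan 0.5 = 26.57°;  2α = 53.13°
n_0 = (-0.9988, +0.0499)
n_1 = (-0.8997, -0.4366)
n_2 = (-0.5967, -0.8025)
n_3 = (-0.1934, -0.9811)
n_4 = (+0.9988, +0.0491)
n_5 = (-0.3180, +0.9481)
  (0,1): δ = 151.25°  ·
  (0,2): δ = 123.77°  ·
  (0,3): δ = 98.29°  ·
  (0,4): δ = 5.67°  ✓
  (0,5): δ = 111.40°  ·
  (1,2): δ = 152.52°  ·
  (1,3): δ = 127.04°  ·
  (1,4): δ = 23.08°  ✓
  (1,5): δ = 82.65°  ·
  (2,3): δ = 154.51°  ·
  (2,4): δ = 50.55°  ✓
  (2,5): δ = 55.17°  ·
  (3,4): δ = 76.04°  ·
  (3,5): δ = 29.69°  ✓
  (4,5): δ = 74.27°  ·
antipodal pairs: 4

count = 4; pairs: (0,4), (1,4), (2,4), (3,5)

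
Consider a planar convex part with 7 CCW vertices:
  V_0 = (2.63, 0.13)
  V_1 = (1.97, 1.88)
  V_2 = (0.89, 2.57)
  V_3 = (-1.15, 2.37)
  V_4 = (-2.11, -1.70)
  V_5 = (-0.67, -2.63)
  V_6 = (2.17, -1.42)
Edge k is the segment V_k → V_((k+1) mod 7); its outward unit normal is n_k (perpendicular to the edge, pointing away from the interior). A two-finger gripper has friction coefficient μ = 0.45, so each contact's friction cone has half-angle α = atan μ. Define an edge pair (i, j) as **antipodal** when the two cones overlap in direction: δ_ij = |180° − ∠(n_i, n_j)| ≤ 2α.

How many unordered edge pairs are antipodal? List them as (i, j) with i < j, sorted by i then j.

count = 6; pairs: (0,3), (0,4), (1,4), (2,4), (2,5), (3,6)

α = atan 0.45 = 24.23°;  2α = 48.46°
n_0 = (+0.9357, +0.3529)
n_1 = (+0.5384, +0.8427)
n_2 = (-0.0976, +0.9952)
n_3 = (-0.9733, +0.2296)
n_4 = (-0.5425, -0.8400)
n_5 = (+0.3920, -0.9200)
n_6 = (+0.9587, -0.2845)
  (0,1): δ = 143.24°  ·
  (0,2): δ = 105.06°  ·
  (0,3): δ = 33.94°  ✓
  (0,4): δ = 36.48°  ✓
  (0,5): δ = 92.41°  ·
  (0,6): δ = 142.81°  ·
  (1,2): δ = 141.83°  ·
  (1,3): δ = 70.70°  ·
  (1,4): δ = 0.28°  ✓
  (1,5): δ = 55.65°  ·
  (1,6): δ = 106.04°  ·
  (2,3): δ = 108.87°  ·
  (2,4): δ = 38.46°  ✓
  (2,5): δ = 17.48°  ✓
  (2,6): δ = 67.87°  ·
  (3,4): δ = 109.58°  ·
  (3,5): δ = 53.65°  ·
  (3,6): δ = 3.26°  ✓
  (4,5): δ = 124.07°  ·
  (4,6): δ = 73.67°  ·
  (5,6): δ = 129.61°  ·
antipodal pairs: 6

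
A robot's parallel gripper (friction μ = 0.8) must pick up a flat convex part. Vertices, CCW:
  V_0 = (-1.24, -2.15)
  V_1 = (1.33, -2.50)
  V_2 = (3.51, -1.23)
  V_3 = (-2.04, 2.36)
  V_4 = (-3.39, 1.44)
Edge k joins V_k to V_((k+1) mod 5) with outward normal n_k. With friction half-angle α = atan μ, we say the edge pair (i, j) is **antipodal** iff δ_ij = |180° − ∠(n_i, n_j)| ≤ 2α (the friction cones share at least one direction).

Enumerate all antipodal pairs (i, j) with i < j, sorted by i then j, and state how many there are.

count = 5; pairs: (0,2), (0,3), (1,2), (1,3), (2,4)

α = atan 0.8 = 38.66°;  2α = 77.32°
n_0 = (-0.1349, -0.9909)
n_1 = (+0.5034, -0.8641)
n_2 = (+0.5431, +0.8397)
n_3 = (-0.5631, +0.8264)
n_4 = (-0.8579, -0.5138)
  (0,1): δ = 142.02°  ·
  (0,2): δ = 25.14°  ✓
  (0,3): δ = 42.03°  ✓
  (0,4): δ = 128.67°  ·
  (1,2): δ = 63.12°  ✓
  (1,3): δ = 4.05°  ✓
  (1,4): δ = 90.69°  ·
  (2,3): δ = 112.83°  ·
  (2,4): δ = 26.19°  ✓
  (3,4): δ = 93.36°  ·
antipodal pairs: 5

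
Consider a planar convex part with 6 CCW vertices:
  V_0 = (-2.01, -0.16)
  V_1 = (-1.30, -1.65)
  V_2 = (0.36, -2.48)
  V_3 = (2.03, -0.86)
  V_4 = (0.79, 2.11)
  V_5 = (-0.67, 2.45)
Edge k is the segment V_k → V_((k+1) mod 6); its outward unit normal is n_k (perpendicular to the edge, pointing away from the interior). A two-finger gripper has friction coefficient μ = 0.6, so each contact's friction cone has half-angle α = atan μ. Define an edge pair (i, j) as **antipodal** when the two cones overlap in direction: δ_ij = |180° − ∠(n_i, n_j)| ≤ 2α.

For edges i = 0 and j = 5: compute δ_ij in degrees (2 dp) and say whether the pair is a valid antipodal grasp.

α = atan 0.6 = 30.96°;  2α = 61.93°
edge 0: e_0 = (+0.71, -1.49);  n_0 = (-0.9027, -0.4302)
edge 5: e_5 = (-1.34, -2.61);  n_5 = (-0.8896, +0.4567)
∠(n_0, n_5) = 52.65°
δ = |180° − 52.65°| = 127.35°
127.35° > 2α = 61.93°  →  invalid

δ = 127.35°, invalid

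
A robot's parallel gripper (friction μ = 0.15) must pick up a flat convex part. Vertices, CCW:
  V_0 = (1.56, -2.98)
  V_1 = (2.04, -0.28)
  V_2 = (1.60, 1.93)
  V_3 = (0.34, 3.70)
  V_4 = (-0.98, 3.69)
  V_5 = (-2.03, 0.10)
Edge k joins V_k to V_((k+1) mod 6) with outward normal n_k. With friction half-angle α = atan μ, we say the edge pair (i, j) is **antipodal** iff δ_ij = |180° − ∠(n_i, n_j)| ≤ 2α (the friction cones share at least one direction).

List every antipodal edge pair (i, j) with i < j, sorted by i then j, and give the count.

α = atan 0.15 = 8.53°;  2α = 17.06°
n_0 = (+0.9846, -0.1750)
n_1 = (+0.9808, +0.1953)
n_2 = (+0.8147, +0.5799)
n_3 = (-0.0076, +1.0000)
n_4 = (-0.9598, +0.2807)
n_5 = (-0.6511, -0.7590)
  (0,1): δ = 158.66°  ·
  (0,2): δ = 134.47°  ·
  (0,3): δ = 79.49°  ·
  (0,4): δ = 6.22°  ✓
  (0,5): δ = 59.45°  ·
  (1,2): δ = 155.81°  ·
  (1,3): δ = 100.83°  ·
  (1,4): δ = 27.56°  ·
  (1,5): δ = 38.11°  ·
  (2,3): δ = 125.01°  ·
  (2,4): δ = 51.75°  ·
  (2,5): δ = 13.93°  ✓
  (3,4): δ = 106.74°  ·
  (3,5): δ = 41.06°  ·
  (4,5): δ = 114.32°  ·
antipodal pairs: 2

count = 2; pairs: (0,4), (2,5)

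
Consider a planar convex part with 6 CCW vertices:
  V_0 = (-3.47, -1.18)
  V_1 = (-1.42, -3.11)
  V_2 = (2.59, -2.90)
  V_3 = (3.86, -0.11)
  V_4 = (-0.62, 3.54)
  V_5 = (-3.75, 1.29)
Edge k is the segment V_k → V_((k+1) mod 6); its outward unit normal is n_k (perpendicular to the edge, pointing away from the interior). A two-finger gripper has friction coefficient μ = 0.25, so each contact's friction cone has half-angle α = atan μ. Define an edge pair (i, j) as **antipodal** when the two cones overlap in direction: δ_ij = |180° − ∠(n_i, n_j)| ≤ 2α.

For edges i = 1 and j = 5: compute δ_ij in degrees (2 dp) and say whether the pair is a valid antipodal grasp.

α = atan 0.25 = 14.04°;  2α = 28.07°
edge 1: e_1 = (+4.01, +0.21);  n_1 = (+0.0523, -0.9986)
edge 5: e_5 = (+0.28, -2.47);  n_5 = (-0.9936, -0.1126)
∠(n_1, n_5) = 86.53°
δ = |180° − 86.53°| = 93.47°
93.47° > 2α = 28.07°  →  invalid

δ = 93.47°, invalid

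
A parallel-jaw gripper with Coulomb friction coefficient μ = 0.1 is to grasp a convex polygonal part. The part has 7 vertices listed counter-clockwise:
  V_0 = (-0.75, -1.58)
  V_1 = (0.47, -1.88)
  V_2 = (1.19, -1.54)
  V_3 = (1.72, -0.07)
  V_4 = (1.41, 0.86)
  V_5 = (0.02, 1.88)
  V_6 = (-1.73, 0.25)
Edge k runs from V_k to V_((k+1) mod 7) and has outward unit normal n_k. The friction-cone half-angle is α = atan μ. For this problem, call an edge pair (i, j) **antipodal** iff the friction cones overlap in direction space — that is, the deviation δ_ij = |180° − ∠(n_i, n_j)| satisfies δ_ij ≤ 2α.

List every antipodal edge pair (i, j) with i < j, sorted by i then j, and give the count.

α = atan 0.1 = 5.71°;  2α = 11.42°
n_0 = (-0.2388, -0.9711)
n_1 = (+0.4270, -0.9042)
n_2 = (+0.9407, -0.3392)
n_3 = (+0.9487, +0.3162)
n_4 = (+0.5916, +0.8062)
n_5 = (-0.6816, +0.7318)
n_6 = (-0.8816, -0.4721)
  (0,1): δ = 140.91°  ·
  (0,2): δ = 96.01°  ·
  (0,3): δ = 57.75°  ·
  (0,4): δ = 22.46°  ·
  (0,5): δ = 56.78°  ·
  (0,6): δ = 131.98°  ·
  (1,2): δ = 135.10°  ·
  (1,3): δ = 96.84°  ·
  (1,4): δ = 61.55°  ·
  (1,5): δ = 17.69°  ·
  (1,6): δ = 92.89°  ·
  (2,3): δ = 141.74°  ·
  (2,4): δ = 106.45°  ·
  (2,5): δ = 27.21°  ·
  (2,6): δ = 48.00°  ·
  (3,4): δ = 144.71°  ·
  (3,5): δ = 65.47°  ·
  (3,6): δ = 9.73°  ✓
  (4,5): δ = 100.76°  ·
  (4,6): δ = 25.56°  ·
  (5,6): δ = 104.80°  ·
antipodal pairs: 1

count = 1; pairs: (3,6)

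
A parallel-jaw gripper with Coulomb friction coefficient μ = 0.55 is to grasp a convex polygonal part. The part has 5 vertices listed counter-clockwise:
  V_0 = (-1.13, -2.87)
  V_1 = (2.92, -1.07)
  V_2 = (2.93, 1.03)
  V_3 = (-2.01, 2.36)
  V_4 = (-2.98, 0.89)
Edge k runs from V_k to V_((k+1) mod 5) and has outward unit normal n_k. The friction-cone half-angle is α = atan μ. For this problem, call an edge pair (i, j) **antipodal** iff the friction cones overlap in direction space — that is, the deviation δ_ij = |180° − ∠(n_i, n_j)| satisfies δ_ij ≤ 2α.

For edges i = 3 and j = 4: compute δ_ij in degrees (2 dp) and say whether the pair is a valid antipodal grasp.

δ = 120.38°, invalid

α = atan 0.55 = 28.81°;  2α = 57.62°
edge 3: e_3 = (-0.97, -1.47);  n_3 = (-0.8347, +0.5508)
edge 4: e_4 = (+1.85, -3.76);  n_4 = (-0.8973, -0.4415)
∠(n_3, n_4) = 59.62°
δ = |180° − 59.62°| = 120.38°
120.38° > 2α = 57.62°  →  invalid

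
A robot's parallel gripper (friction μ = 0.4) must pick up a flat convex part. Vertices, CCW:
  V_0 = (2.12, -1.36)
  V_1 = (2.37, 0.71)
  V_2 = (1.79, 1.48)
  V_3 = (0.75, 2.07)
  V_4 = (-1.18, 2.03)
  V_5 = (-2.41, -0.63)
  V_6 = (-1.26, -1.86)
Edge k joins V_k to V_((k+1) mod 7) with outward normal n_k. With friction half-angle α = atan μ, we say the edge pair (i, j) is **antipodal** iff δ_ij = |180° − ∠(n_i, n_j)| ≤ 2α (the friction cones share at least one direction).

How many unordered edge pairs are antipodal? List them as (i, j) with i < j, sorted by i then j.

α = atan 0.4 = 21.80°;  2α = 43.60°
n_0 = (+0.9928, -0.1199)
n_1 = (+0.7988, +0.6017)
n_2 = (+0.4934, +0.8698)
n_3 = (-0.0207, +0.9998)
n_4 = (-0.9077, +0.4197)
n_5 = (-0.7305, -0.6830)
n_6 = (+0.1463, -0.9892)
  (0,1): δ = 136.12°  ·
  (0,2): δ = 112.68°  ·
  (0,3): δ = 81.93°  ·
  (0,4): δ = 17.93°  ✓
  (0,5): δ = 49.96°  ·
  (0,6): δ = 105.30°  ·
  (1,2): δ = 156.56°  ·
  (1,3): δ = 125.80°  ·
  (1,4): δ = 61.80°  ·
  (1,5): δ = 6.09°  ✓
  (1,6): δ = 61.43°  ·
  (2,3): δ = 149.25°  ·
  (2,4): δ = 85.25°  ·
  (2,5): δ = 17.36°  ✓
  (2,6): δ = 37.98°  ✓
  (3,4): δ = 116.00°  ·
  (3,5): δ = 48.11°  ·
  (3,6): δ = 7.23°  ✓
  (4,5): δ = 112.11°  ·
  (4,6): δ = 56.77°  ·
  (5,6): δ = 124.66°  ·
antipodal pairs: 5

count = 5; pairs: (0,4), (1,5), (2,5), (2,6), (3,6)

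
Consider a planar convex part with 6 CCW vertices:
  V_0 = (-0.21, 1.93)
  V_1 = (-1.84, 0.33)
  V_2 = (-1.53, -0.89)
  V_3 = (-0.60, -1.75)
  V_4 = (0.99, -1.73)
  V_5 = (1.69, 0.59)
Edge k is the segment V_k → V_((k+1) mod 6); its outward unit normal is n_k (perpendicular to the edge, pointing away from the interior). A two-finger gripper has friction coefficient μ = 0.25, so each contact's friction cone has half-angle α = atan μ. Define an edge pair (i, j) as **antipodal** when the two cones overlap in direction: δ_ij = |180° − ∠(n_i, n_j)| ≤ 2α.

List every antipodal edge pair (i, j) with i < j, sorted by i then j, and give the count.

α = atan 0.25 = 14.04°;  2α = 28.07°
n_0 = (-0.7005, +0.7136)
n_1 = (-0.9692, -0.2463)
n_2 = (-0.6789, -0.7342)
n_3 = (+0.0126, -0.9999)
n_4 = (+0.9574, -0.2889)
n_5 = (+0.5763, +0.8172)
  (0,1): δ = 120.21°  ·
  (0,2): δ = 87.23°  ·
  (0,3): δ = 43.75°  ·
  (0,4): δ = 28.74°  ·
  (0,5): δ = 100.34°  ·
  (1,2): δ = 147.02°  ·
  (1,3): δ = 103.54°  ·
  (1,4): δ = 31.05°  ·
  (1,5): δ = 40.55°  ·
  (2,3): δ = 136.52°  ·
  (2,4): δ = 64.03°  ·
  (2,5): δ = 7.57°  ✓
  (3,4): δ = 107.51°  ·
  (3,5): δ = 35.91°  ·
  (4,5): δ = 108.40°  ·
antipodal pairs: 1

count = 1; pairs: (2,5)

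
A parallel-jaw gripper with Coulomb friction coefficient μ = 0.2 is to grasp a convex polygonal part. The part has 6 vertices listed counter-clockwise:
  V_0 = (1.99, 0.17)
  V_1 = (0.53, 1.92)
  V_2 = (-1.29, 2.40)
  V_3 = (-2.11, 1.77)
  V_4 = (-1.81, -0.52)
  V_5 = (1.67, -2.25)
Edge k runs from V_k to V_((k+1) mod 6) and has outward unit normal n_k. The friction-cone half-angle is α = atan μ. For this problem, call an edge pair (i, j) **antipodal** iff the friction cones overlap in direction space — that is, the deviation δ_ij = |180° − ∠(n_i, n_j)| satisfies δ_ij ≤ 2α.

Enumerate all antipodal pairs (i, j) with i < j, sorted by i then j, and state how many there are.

α = atan 0.2 = 11.31°;  2α = 22.62°
n_0 = (+0.7679, +0.6406)
n_1 = (+0.2550, +0.9669)
n_2 = (-0.6092, +0.7930)
n_3 = (-0.9915, -0.1299)
n_4 = (-0.4452, -0.8955)
n_5 = (+0.9914, -0.1311)
  (0,1): δ = 144.61°  ·
  (0,2): δ = 92.30°  ·
  (0,3): δ = 32.37°  ·
  (0,4): δ = 23.73°  ·
  (0,5): δ = 132.63°  ·
  (1,2): δ = 127.69°  ·
  (1,3): δ = 67.76°  ·
  (1,4): δ = 11.66°  ✓
  (1,5): δ = 97.24°  ·
  (2,3): δ = 120.07°  ·
  (2,4): δ = 63.97°  ·
  (2,5): δ = 44.93°  ·
  (3,4): δ = 123.90°  ·
  (3,5): δ = 15.00°  ✓
  (4,5): δ = 71.10°  ·
antipodal pairs: 2

count = 2; pairs: (1,4), (3,5)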